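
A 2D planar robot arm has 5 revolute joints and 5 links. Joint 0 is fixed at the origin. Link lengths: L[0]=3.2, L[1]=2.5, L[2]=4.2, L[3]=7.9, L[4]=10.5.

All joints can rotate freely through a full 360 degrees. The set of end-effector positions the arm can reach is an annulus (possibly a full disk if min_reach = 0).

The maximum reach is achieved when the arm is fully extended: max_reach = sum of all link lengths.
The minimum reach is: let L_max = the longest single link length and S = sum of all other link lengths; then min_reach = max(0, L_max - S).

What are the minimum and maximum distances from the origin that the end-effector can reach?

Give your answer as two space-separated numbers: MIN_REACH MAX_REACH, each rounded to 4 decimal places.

Answer: 0.0000 28.3000

Derivation:
Link lengths: [3.2, 2.5, 4.2, 7.9, 10.5]
max_reach = 3.2 + 2.5 + 4.2 + 7.9 + 10.5 = 28.3
L_max = max([3.2, 2.5, 4.2, 7.9, 10.5]) = 10.5
S (sum of others) = 28.3 - 10.5 = 17.8
min_reach = max(0, 10.5 - 17.8) = max(0, -7.3) = 0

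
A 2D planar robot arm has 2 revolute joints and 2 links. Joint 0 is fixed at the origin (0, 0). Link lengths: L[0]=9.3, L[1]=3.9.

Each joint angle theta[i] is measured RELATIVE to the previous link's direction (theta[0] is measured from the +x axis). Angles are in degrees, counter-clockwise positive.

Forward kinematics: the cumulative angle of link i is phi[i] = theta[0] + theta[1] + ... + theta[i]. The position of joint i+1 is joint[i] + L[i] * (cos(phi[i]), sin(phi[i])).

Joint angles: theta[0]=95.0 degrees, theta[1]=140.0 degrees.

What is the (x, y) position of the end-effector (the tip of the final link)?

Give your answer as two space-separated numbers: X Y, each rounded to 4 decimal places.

joint[0] = (0.0000, 0.0000)  (base)
link 0: phi[0] = 95 = 95 deg
  cos(95 deg) = -0.0872, sin(95 deg) = 0.9962
  joint[1] = (0.0000, 0.0000) + 9.3 * (-0.0872, 0.9962) = (0.0000 + -0.8105, 0.0000 + 9.2646) = (-0.8105, 9.2646)
link 1: phi[1] = 95 + 140 = 235 deg
  cos(235 deg) = -0.5736, sin(235 deg) = -0.8192
  joint[2] = (-0.8105, 9.2646) + 3.9 * (-0.5736, -0.8192) = (-0.8105 + -2.2369, 9.2646 + -3.1947) = (-3.0475, 6.0699)
End effector: (-3.0475, 6.0699)

Answer: -3.0475 6.0699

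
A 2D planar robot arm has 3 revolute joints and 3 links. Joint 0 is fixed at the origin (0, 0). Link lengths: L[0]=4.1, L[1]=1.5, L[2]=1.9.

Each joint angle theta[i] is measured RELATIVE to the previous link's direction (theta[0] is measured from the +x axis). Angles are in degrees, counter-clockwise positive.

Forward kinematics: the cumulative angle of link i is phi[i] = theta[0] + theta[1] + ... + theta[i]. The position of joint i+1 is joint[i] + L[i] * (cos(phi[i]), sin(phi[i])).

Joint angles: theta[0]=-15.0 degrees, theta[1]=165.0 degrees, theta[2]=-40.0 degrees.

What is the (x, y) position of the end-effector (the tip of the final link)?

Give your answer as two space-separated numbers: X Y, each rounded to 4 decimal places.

joint[0] = (0.0000, 0.0000)  (base)
link 0: phi[0] = -15 = -15 deg
  cos(-15 deg) = 0.9659, sin(-15 deg) = -0.2588
  joint[1] = (0.0000, 0.0000) + 4.1 * (0.9659, -0.2588) = (0.0000 + 3.9603, 0.0000 + -1.0612) = (3.9603, -1.0612)
link 1: phi[1] = -15 + 165 = 150 deg
  cos(150 deg) = -0.8660, sin(150 deg) = 0.5000
  joint[2] = (3.9603, -1.0612) + 1.5 * (-0.8660, 0.5000) = (3.9603 + -1.2990, -1.0612 + 0.7500) = (2.6613, -0.3112)
link 2: phi[2] = -15 + 165 + -40 = 110 deg
  cos(110 deg) = -0.3420, sin(110 deg) = 0.9397
  joint[3] = (2.6613, -0.3112) + 1.9 * (-0.3420, 0.9397) = (2.6613 + -0.6498, -0.3112 + 1.7854) = (2.0114, 1.4743)
End effector: (2.0114, 1.4743)

Answer: 2.0114 1.4743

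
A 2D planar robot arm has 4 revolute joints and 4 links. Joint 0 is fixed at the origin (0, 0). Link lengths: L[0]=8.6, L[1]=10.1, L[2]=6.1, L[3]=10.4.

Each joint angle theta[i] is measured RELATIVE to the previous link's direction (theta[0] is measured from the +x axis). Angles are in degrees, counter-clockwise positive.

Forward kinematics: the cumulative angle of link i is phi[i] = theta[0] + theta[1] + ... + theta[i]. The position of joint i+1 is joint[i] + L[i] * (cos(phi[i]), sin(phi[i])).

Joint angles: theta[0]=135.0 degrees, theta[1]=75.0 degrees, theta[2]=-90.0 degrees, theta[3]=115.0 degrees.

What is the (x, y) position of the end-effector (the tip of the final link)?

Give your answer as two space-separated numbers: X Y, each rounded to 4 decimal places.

joint[0] = (0.0000, 0.0000)  (base)
link 0: phi[0] = 135 = 135 deg
  cos(135 deg) = -0.7071, sin(135 deg) = 0.7071
  joint[1] = (0.0000, 0.0000) + 8.6 * (-0.7071, 0.7071) = (0.0000 + -6.0811, 0.0000 + 6.0811) = (-6.0811, 6.0811)
link 1: phi[1] = 135 + 75 = 210 deg
  cos(210 deg) = -0.8660, sin(210 deg) = -0.5000
  joint[2] = (-6.0811, 6.0811) + 10.1 * (-0.8660, -0.5000) = (-6.0811 + -8.7469, 6.0811 + -5.0500) = (-14.8280, 1.0311)
link 2: phi[2] = 135 + 75 + -90 = 120 deg
  cos(120 deg) = -0.5000, sin(120 deg) = 0.8660
  joint[3] = (-14.8280, 1.0311) + 6.1 * (-0.5000, 0.8660) = (-14.8280 + -3.0500, 1.0311 + 5.2828) = (-17.8780, 6.3139)
link 3: phi[3] = 135 + 75 + -90 + 115 = 235 deg
  cos(235 deg) = -0.5736, sin(235 deg) = -0.8192
  joint[4] = (-17.8780, 6.3139) + 10.4 * (-0.5736, -0.8192) = (-17.8780 + -5.9652, 6.3139 + -8.5192) = (-23.8432, -2.2053)
End effector: (-23.8432, -2.2053)

Answer: -23.8432 -2.2053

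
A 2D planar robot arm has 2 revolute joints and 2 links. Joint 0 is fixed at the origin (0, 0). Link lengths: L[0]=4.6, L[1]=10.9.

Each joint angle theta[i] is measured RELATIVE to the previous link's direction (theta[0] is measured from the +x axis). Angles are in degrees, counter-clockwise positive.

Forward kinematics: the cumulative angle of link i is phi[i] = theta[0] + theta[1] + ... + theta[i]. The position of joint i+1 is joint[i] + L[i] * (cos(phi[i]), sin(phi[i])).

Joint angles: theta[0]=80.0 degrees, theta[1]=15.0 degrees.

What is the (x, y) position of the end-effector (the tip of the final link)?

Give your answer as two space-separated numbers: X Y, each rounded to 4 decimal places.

Answer: -0.1512 15.3886

Derivation:
joint[0] = (0.0000, 0.0000)  (base)
link 0: phi[0] = 80 = 80 deg
  cos(80 deg) = 0.1736, sin(80 deg) = 0.9848
  joint[1] = (0.0000, 0.0000) + 4.6 * (0.1736, 0.9848) = (0.0000 + 0.7988, 0.0000 + 4.5301) = (0.7988, 4.5301)
link 1: phi[1] = 80 + 15 = 95 deg
  cos(95 deg) = -0.0872, sin(95 deg) = 0.9962
  joint[2] = (0.7988, 4.5301) + 10.9 * (-0.0872, 0.9962) = (0.7988 + -0.9500, 4.5301 + 10.8585) = (-0.1512, 15.3886)
End effector: (-0.1512, 15.3886)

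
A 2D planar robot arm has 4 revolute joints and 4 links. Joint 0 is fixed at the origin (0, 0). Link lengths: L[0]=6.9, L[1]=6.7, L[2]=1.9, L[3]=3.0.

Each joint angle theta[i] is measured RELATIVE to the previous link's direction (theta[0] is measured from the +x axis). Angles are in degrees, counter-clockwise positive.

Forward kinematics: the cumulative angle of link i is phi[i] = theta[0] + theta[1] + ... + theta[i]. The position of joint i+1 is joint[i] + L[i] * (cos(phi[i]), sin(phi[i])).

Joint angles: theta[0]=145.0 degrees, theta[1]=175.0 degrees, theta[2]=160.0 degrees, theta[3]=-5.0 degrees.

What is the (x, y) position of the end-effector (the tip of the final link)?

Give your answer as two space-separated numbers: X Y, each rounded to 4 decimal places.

Answer: -2.7375 4.0154

Derivation:
joint[0] = (0.0000, 0.0000)  (base)
link 0: phi[0] = 145 = 145 deg
  cos(145 deg) = -0.8192, sin(145 deg) = 0.5736
  joint[1] = (0.0000, 0.0000) + 6.9 * (-0.8192, 0.5736) = (0.0000 + -5.6521, 0.0000 + 3.9577) = (-5.6521, 3.9577)
link 1: phi[1] = 145 + 175 = 320 deg
  cos(320 deg) = 0.7660, sin(320 deg) = -0.6428
  joint[2] = (-5.6521, 3.9577) + 6.7 * (0.7660, -0.6428) = (-5.6521 + 5.1325, 3.9577 + -4.3067) = (-0.5197, -0.3490)
link 2: phi[2] = 145 + 175 + 160 = 480 deg
  cos(480 deg) = -0.5000, sin(480 deg) = 0.8660
  joint[3] = (-0.5197, -0.3490) + 1.9 * (-0.5000, 0.8660) = (-0.5197 + -0.9500, -0.3490 + 1.6454) = (-1.4697, 1.2964)
link 3: phi[3] = 145 + 175 + 160 + -5 = 475 deg
  cos(475 deg) = -0.4226, sin(475 deg) = 0.9063
  joint[4] = (-1.4697, 1.2964) + 3 * (-0.4226, 0.9063) = (-1.4697 + -1.2679, 1.2964 + 2.7189) = (-2.7375, 4.0154)
End effector: (-2.7375, 4.0154)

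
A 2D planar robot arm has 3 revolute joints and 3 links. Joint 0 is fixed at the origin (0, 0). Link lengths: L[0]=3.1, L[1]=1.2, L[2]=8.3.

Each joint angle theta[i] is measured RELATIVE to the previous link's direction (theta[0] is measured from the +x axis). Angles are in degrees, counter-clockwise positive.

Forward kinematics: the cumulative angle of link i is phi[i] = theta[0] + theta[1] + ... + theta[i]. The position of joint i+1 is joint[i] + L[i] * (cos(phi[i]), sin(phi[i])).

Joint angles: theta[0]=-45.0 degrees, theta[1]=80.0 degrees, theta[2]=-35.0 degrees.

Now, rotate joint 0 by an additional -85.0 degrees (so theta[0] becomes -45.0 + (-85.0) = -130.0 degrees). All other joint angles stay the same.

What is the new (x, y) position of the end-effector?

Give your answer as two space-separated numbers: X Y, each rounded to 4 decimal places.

joint[0] = (0.0000, 0.0000)  (base)
link 0: phi[0] = -130 = -130 deg
  cos(-130 deg) = -0.6428, sin(-130 deg) = -0.7660
  joint[1] = (0.0000, 0.0000) + 3.1 * (-0.6428, -0.7660) = (0.0000 + -1.9926, 0.0000 + -2.3747) = (-1.9926, -2.3747)
link 1: phi[1] = -130 + 80 = -50 deg
  cos(-50 deg) = 0.6428, sin(-50 deg) = -0.7660
  joint[2] = (-1.9926, -2.3747) + 1.2 * (0.6428, -0.7660) = (-1.9926 + 0.7713, -2.3747 + -0.9193) = (-1.2213, -3.2940)
link 2: phi[2] = -130 + 80 + -35 = -85 deg
  cos(-85 deg) = 0.0872, sin(-85 deg) = -0.9962
  joint[3] = (-1.2213, -3.2940) + 8.3 * (0.0872, -0.9962) = (-1.2213 + 0.7234, -3.2940 + -8.2684) = (-0.4979, -11.5624)
End effector: (-0.4979, -11.5624)

Answer: -0.4979 -11.5624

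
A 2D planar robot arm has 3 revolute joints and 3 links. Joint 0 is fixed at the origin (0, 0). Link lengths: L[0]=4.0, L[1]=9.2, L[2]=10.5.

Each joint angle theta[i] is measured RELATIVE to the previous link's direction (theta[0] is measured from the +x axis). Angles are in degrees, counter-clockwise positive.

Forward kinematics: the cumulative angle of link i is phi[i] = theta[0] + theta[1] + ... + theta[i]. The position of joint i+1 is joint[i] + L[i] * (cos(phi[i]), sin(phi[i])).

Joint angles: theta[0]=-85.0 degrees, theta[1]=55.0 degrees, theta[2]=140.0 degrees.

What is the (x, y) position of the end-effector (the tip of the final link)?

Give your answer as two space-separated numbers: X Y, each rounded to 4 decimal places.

Answer: 4.7248 1.2820

Derivation:
joint[0] = (0.0000, 0.0000)  (base)
link 0: phi[0] = -85 = -85 deg
  cos(-85 deg) = 0.0872, sin(-85 deg) = -0.9962
  joint[1] = (0.0000, 0.0000) + 4 * (0.0872, -0.9962) = (0.0000 + 0.3486, 0.0000 + -3.9848) = (0.3486, -3.9848)
link 1: phi[1] = -85 + 55 = -30 deg
  cos(-30 deg) = 0.8660, sin(-30 deg) = -0.5000
  joint[2] = (0.3486, -3.9848) + 9.2 * (0.8660, -0.5000) = (0.3486 + 7.9674, -3.9848 + -4.6000) = (8.3161, -8.5848)
link 2: phi[2] = -85 + 55 + 140 = 110 deg
  cos(110 deg) = -0.3420, sin(110 deg) = 0.9397
  joint[3] = (8.3161, -8.5848) + 10.5 * (-0.3420, 0.9397) = (8.3161 + -3.5912, -8.5848 + 9.8668) = (4.7248, 1.2820)
End effector: (4.7248, 1.2820)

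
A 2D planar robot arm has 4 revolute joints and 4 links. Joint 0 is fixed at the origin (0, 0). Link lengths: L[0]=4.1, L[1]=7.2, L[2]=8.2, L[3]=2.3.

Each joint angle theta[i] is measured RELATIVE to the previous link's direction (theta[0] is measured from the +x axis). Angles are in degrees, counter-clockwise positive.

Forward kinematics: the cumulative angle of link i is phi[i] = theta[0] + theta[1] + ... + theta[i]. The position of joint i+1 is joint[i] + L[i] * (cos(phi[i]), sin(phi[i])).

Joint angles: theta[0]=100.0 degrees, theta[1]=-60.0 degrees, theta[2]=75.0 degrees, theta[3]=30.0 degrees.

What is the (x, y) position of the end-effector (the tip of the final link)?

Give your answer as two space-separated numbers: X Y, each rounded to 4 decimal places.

Answer: -0.5460 17.4167

Derivation:
joint[0] = (0.0000, 0.0000)  (base)
link 0: phi[0] = 100 = 100 deg
  cos(100 deg) = -0.1736, sin(100 deg) = 0.9848
  joint[1] = (0.0000, 0.0000) + 4.1 * (-0.1736, 0.9848) = (0.0000 + -0.7120, 0.0000 + 4.0377) = (-0.7120, 4.0377)
link 1: phi[1] = 100 + -60 = 40 deg
  cos(40 deg) = 0.7660, sin(40 deg) = 0.6428
  joint[2] = (-0.7120, 4.0377) + 7.2 * (0.7660, 0.6428) = (-0.7120 + 5.5155, 4.0377 + 4.6281) = (4.8036, 8.6658)
link 2: phi[2] = 100 + -60 + 75 = 115 deg
  cos(115 deg) = -0.4226, sin(115 deg) = 0.9063
  joint[3] = (4.8036, 8.6658) + 8.2 * (-0.4226, 0.9063) = (4.8036 + -3.4655, 8.6658 + 7.4317) = (1.3381, 16.0975)
link 3: phi[3] = 100 + -60 + 75 + 30 = 145 deg
  cos(145 deg) = -0.8192, sin(145 deg) = 0.5736
  joint[4] = (1.3381, 16.0975) + 2.3 * (-0.8192, 0.5736) = (1.3381 + -1.8840, 16.0975 + 1.3192) = (-0.5460, 17.4167)
End effector: (-0.5460, 17.4167)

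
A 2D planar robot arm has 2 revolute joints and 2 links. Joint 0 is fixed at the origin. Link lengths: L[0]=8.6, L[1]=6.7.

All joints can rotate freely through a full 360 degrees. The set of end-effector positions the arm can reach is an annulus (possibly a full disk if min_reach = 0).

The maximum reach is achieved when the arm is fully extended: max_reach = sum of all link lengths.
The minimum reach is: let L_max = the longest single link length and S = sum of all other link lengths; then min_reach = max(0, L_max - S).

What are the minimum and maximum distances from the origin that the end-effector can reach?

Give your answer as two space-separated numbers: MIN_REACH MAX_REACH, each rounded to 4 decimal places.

Answer: 1.9000 15.3000

Derivation:
Link lengths: [8.6, 6.7]
max_reach = 8.6 + 6.7 = 15.3
L_max = max([8.6, 6.7]) = 8.6
S (sum of others) = 15.3 - 8.6 = 6.7
min_reach = max(0, 8.6 - 6.7) = max(0, 1.9) = 1.9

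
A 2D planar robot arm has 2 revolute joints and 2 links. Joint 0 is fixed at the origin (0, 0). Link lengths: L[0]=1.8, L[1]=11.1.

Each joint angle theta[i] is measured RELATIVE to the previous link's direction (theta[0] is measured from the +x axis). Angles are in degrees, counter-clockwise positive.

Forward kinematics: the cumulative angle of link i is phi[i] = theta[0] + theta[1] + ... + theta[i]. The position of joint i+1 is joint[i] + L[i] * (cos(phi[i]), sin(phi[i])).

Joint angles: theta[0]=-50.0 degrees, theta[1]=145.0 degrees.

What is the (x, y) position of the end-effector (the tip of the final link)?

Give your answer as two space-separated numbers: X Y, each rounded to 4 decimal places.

Answer: 0.1896 9.6789

Derivation:
joint[0] = (0.0000, 0.0000)  (base)
link 0: phi[0] = -50 = -50 deg
  cos(-50 deg) = 0.6428, sin(-50 deg) = -0.7660
  joint[1] = (0.0000, 0.0000) + 1.8 * (0.6428, -0.7660) = (0.0000 + 1.1570, 0.0000 + -1.3789) = (1.1570, -1.3789)
link 1: phi[1] = -50 + 145 = 95 deg
  cos(95 deg) = -0.0872, sin(95 deg) = 0.9962
  joint[2] = (1.1570, -1.3789) + 11.1 * (-0.0872, 0.9962) = (1.1570 + -0.9674, -1.3789 + 11.0578) = (0.1896, 9.6789)
End effector: (0.1896, 9.6789)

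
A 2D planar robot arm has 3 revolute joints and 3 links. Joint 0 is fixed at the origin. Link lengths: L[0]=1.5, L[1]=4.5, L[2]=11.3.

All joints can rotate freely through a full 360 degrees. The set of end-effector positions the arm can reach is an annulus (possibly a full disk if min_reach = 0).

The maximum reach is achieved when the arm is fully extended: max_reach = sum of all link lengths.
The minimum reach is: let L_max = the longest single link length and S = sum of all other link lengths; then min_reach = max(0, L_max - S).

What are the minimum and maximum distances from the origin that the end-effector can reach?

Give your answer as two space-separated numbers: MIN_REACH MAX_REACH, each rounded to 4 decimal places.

Link lengths: [1.5, 4.5, 11.3]
max_reach = 1.5 + 4.5 + 11.3 = 17.3
L_max = max([1.5, 4.5, 11.3]) = 11.3
S (sum of others) = 17.3 - 11.3 = 6
min_reach = max(0, 11.3 - 6) = max(0, 5.3) = 5.3

Answer: 5.3000 17.3000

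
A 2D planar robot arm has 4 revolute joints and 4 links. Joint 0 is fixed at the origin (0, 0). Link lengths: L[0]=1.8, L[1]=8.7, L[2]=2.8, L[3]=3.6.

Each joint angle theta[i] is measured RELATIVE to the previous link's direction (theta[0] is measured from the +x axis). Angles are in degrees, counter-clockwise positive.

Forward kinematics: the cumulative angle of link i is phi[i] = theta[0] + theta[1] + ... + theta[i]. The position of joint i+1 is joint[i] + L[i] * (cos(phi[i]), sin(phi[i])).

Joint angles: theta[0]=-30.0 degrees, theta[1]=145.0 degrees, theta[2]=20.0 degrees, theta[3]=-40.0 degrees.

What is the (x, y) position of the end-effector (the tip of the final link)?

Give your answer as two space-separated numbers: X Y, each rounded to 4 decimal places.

joint[0] = (0.0000, 0.0000)  (base)
link 0: phi[0] = -30 = -30 deg
  cos(-30 deg) = 0.8660, sin(-30 deg) = -0.5000
  joint[1] = (0.0000, 0.0000) + 1.8 * (0.8660, -0.5000) = (0.0000 + 1.5588, 0.0000 + -0.9000) = (1.5588, -0.9000)
link 1: phi[1] = -30 + 145 = 115 deg
  cos(115 deg) = -0.4226, sin(115 deg) = 0.9063
  joint[2] = (1.5588, -0.9000) + 8.7 * (-0.4226, 0.9063) = (1.5588 + -3.6768, -0.9000 + 7.8849) = (-2.1179, 6.9849)
link 2: phi[2] = -30 + 145 + 20 = 135 deg
  cos(135 deg) = -0.7071, sin(135 deg) = 0.7071
  joint[3] = (-2.1179, 6.9849) + 2.8 * (-0.7071, 0.7071) = (-2.1179 + -1.9799, 6.9849 + 1.9799) = (-4.0978, 8.9648)
link 3: phi[3] = -30 + 145 + 20 + -40 = 95 deg
  cos(95 deg) = -0.0872, sin(95 deg) = 0.9962
  joint[4] = (-4.0978, 8.9648) + 3.6 * (-0.0872, 0.9962) = (-4.0978 + -0.3138, 8.9648 + 3.5863) = (-4.4116, 12.5511)
End effector: (-4.4116, 12.5511)

Answer: -4.4116 12.5511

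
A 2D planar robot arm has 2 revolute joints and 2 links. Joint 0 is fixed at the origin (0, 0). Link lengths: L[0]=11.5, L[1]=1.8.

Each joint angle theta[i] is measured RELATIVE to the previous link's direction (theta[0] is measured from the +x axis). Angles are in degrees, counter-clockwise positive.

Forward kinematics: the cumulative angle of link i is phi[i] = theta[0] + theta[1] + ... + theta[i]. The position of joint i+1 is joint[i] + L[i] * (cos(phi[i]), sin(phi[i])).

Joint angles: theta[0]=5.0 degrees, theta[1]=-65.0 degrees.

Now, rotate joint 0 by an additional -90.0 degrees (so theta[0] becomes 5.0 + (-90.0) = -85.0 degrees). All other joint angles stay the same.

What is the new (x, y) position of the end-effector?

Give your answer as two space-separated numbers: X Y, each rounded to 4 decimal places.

joint[0] = (0.0000, 0.0000)  (base)
link 0: phi[0] = -85 = -85 deg
  cos(-85 deg) = 0.0872, sin(-85 deg) = -0.9962
  joint[1] = (0.0000, 0.0000) + 11.5 * (0.0872, -0.9962) = (0.0000 + 1.0023, 0.0000 + -11.4562) = (1.0023, -11.4562)
link 1: phi[1] = -85 + -65 = -150 deg
  cos(-150 deg) = -0.8660, sin(-150 deg) = -0.5000
  joint[2] = (1.0023, -11.4562) + 1.8 * (-0.8660, -0.5000) = (1.0023 + -1.5588, -11.4562 + -0.9000) = (-0.5566, -12.3562)
End effector: (-0.5566, -12.3562)

Answer: -0.5566 -12.3562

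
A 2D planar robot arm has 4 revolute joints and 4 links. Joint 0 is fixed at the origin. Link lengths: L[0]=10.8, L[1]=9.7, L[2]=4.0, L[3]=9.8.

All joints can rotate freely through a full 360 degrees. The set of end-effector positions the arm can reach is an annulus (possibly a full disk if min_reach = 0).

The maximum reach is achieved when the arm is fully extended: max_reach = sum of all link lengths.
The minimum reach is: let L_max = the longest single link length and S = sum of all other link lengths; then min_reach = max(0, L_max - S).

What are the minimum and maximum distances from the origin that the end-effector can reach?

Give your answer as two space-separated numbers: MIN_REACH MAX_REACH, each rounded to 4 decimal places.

Answer: 0.0000 34.3000

Derivation:
Link lengths: [10.8, 9.7, 4.0, 9.8]
max_reach = 10.8 + 9.7 + 4 + 9.8 = 34.3
L_max = max([10.8, 9.7, 4.0, 9.8]) = 10.8
S (sum of others) = 34.3 - 10.8 = 23.5
min_reach = max(0, 10.8 - 23.5) = max(0, -12.7) = 0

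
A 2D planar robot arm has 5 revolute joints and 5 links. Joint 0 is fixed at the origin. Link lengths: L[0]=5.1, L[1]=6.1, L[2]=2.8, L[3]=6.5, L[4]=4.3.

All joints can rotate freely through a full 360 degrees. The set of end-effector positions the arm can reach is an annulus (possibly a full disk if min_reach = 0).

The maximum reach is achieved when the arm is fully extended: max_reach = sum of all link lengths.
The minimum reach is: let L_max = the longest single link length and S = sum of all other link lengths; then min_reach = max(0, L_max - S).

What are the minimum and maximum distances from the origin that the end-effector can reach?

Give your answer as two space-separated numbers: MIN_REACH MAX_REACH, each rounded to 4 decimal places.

Link lengths: [5.1, 6.1, 2.8, 6.5, 4.3]
max_reach = 5.1 + 6.1 + 2.8 + 6.5 + 4.3 = 24.8
L_max = max([5.1, 6.1, 2.8, 6.5, 4.3]) = 6.5
S (sum of others) = 24.8 - 6.5 = 18.3
min_reach = max(0, 6.5 - 18.3) = max(0, -11.8) = 0

Answer: 0.0000 24.8000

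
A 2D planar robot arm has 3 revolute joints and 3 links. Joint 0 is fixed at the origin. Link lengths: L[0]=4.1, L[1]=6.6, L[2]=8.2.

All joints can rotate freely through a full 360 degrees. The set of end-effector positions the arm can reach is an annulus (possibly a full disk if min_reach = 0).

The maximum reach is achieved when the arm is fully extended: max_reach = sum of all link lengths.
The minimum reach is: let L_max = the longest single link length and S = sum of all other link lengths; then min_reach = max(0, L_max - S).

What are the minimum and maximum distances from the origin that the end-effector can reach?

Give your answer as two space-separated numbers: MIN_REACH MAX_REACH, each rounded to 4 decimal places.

Link lengths: [4.1, 6.6, 8.2]
max_reach = 4.1 + 6.6 + 8.2 = 18.9
L_max = max([4.1, 6.6, 8.2]) = 8.2
S (sum of others) = 18.9 - 8.2 = 10.7
min_reach = max(0, 8.2 - 10.7) = max(0, -2.5) = 0

Answer: 0.0000 18.9000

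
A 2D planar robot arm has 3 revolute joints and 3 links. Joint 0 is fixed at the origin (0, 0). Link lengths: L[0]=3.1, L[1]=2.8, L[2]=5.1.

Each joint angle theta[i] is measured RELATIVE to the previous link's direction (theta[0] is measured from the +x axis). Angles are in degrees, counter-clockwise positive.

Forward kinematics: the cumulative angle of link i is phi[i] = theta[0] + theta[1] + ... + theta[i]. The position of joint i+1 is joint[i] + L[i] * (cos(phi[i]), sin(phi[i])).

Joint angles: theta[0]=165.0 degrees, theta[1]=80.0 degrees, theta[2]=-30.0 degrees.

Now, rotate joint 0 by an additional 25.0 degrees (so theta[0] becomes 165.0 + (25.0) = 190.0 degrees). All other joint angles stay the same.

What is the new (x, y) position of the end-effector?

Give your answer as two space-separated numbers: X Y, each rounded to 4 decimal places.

Answer: -5.6029 -7.7550

Derivation:
joint[0] = (0.0000, 0.0000)  (base)
link 0: phi[0] = 190 = 190 deg
  cos(190 deg) = -0.9848, sin(190 deg) = -0.1736
  joint[1] = (0.0000, 0.0000) + 3.1 * (-0.9848, -0.1736) = (0.0000 + -3.0529, 0.0000 + -0.5383) = (-3.0529, -0.5383)
link 1: phi[1] = 190 + 80 = 270 deg
  cos(270 deg) = -0.0000, sin(270 deg) = -1.0000
  joint[2] = (-3.0529, -0.5383) + 2.8 * (-0.0000, -1.0000) = (-3.0529 + -0.0000, -0.5383 + -2.8000) = (-3.0529, -3.3383)
link 2: phi[2] = 190 + 80 + -30 = 240 deg
  cos(240 deg) = -0.5000, sin(240 deg) = -0.8660
  joint[3] = (-3.0529, -3.3383) + 5.1 * (-0.5000, -0.8660) = (-3.0529 + -2.5500, -3.3383 + -4.4167) = (-5.6029, -7.7550)
End effector: (-5.6029, -7.7550)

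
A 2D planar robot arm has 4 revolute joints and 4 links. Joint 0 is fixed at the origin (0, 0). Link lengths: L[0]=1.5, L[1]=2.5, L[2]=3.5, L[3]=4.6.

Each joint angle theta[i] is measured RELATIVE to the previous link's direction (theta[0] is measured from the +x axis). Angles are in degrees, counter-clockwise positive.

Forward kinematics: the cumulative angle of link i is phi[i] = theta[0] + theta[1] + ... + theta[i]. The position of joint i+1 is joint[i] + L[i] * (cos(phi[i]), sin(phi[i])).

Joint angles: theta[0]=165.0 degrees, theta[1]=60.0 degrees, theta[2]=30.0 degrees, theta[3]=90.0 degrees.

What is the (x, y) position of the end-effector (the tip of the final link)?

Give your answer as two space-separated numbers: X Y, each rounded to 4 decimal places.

joint[0] = (0.0000, 0.0000)  (base)
link 0: phi[0] = 165 = 165 deg
  cos(165 deg) = -0.9659, sin(165 deg) = 0.2588
  joint[1] = (0.0000, 0.0000) + 1.5 * (-0.9659, 0.2588) = (0.0000 + -1.4489, 0.0000 + 0.3882) = (-1.4489, 0.3882)
link 1: phi[1] = 165 + 60 = 225 deg
  cos(225 deg) = -0.7071, sin(225 deg) = -0.7071
  joint[2] = (-1.4489, 0.3882) + 2.5 * (-0.7071, -0.7071) = (-1.4489 + -1.7678, 0.3882 + -1.7678) = (-3.2167, -1.3795)
link 2: phi[2] = 165 + 60 + 30 = 255 deg
  cos(255 deg) = -0.2588, sin(255 deg) = -0.9659
  joint[3] = (-3.2167, -1.3795) + 3.5 * (-0.2588, -0.9659) = (-3.2167 + -0.9059, -1.3795 + -3.3807) = (-4.1225, -4.7603)
link 3: phi[3] = 165 + 60 + 30 + 90 = 345 deg
  cos(345 deg) = 0.9659, sin(345 deg) = -0.2588
  joint[4] = (-4.1225, -4.7603) + 4.6 * (0.9659, -0.2588) = (-4.1225 + 4.4433, -4.7603 + -1.1906) = (0.3207, -5.9508)
End effector: (0.3207, -5.9508)

Answer: 0.3207 -5.9508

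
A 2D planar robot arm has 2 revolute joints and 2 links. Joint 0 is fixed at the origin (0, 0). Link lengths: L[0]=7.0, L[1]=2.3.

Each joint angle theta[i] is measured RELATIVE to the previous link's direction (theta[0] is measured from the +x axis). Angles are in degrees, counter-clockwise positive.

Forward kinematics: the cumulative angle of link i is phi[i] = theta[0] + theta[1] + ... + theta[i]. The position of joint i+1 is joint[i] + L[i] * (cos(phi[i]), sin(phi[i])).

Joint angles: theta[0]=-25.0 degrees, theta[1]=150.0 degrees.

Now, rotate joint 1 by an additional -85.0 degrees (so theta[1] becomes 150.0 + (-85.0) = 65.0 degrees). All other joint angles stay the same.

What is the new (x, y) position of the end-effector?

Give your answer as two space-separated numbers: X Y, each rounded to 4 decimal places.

Answer: 8.1061 -1.4799

Derivation:
joint[0] = (0.0000, 0.0000)  (base)
link 0: phi[0] = -25 = -25 deg
  cos(-25 deg) = 0.9063, sin(-25 deg) = -0.4226
  joint[1] = (0.0000, 0.0000) + 7 * (0.9063, -0.4226) = (0.0000 + 6.3442, 0.0000 + -2.9583) = (6.3442, -2.9583)
link 1: phi[1] = -25 + 65 = 40 deg
  cos(40 deg) = 0.7660, sin(40 deg) = 0.6428
  joint[2] = (6.3442, -2.9583) + 2.3 * (0.7660, 0.6428) = (6.3442 + 1.7619, -2.9583 + 1.4784) = (8.1061, -1.4799)
End effector: (8.1061, -1.4799)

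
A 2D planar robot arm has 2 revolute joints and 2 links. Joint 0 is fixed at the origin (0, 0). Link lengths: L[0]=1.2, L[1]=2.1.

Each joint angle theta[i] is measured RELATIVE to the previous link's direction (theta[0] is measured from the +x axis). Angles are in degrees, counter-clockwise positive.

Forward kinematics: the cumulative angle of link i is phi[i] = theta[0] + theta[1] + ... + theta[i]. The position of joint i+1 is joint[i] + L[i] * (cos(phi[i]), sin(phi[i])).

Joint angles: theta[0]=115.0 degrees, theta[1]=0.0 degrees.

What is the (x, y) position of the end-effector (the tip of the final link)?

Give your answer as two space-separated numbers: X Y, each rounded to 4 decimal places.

joint[0] = (0.0000, 0.0000)  (base)
link 0: phi[0] = 115 = 115 deg
  cos(115 deg) = -0.4226, sin(115 deg) = 0.9063
  joint[1] = (0.0000, 0.0000) + 1.2 * (-0.4226, 0.9063) = (0.0000 + -0.5071, 0.0000 + 1.0876) = (-0.5071, 1.0876)
link 1: phi[1] = 115 + 0 = 115 deg
  cos(115 deg) = -0.4226, sin(115 deg) = 0.9063
  joint[2] = (-0.5071, 1.0876) + 2.1 * (-0.4226, 0.9063) = (-0.5071 + -0.8875, 1.0876 + 1.9032) = (-1.3946, 2.9908)
End effector: (-1.3946, 2.9908)

Answer: -1.3946 2.9908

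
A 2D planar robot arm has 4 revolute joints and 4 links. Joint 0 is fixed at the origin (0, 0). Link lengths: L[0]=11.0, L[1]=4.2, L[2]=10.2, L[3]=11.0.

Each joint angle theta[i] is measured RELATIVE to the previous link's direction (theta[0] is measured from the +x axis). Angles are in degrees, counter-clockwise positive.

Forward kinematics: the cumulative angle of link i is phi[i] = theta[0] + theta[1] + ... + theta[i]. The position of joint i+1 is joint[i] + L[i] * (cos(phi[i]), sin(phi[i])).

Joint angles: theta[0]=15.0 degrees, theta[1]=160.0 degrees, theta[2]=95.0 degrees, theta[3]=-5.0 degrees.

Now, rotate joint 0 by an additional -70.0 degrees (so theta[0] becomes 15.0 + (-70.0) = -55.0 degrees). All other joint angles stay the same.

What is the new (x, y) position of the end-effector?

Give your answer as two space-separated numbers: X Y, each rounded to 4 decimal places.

Answer: -14.9877 -11.2894

Derivation:
joint[0] = (0.0000, 0.0000)  (base)
link 0: phi[0] = -55 = -55 deg
  cos(-55 deg) = 0.5736, sin(-55 deg) = -0.8192
  joint[1] = (0.0000, 0.0000) + 11 * (0.5736, -0.8192) = (0.0000 + 6.3093, 0.0000 + -9.0107) = (6.3093, -9.0107)
link 1: phi[1] = -55 + 160 = 105 deg
  cos(105 deg) = -0.2588, sin(105 deg) = 0.9659
  joint[2] = (6.3093, -9.0107) + 4.2 * (-0.2588, 0.9659) = (6.3093 + -1.0870, -9.0107 + 4.0569) = (5.2223, -4.9538)
link 2: phi[2] = -55 + 160 + 95 = 200 deg
  cos(200 deg) = -0.9397, sin(200 deg) = -0.3420
  joint[3] = (5.2223, -4.9538) + 10.2 * (-0.9397, -0.3420) = (5.2223 + -9.5849, -4.9538 + -3.4886) = (-4.3626, -8.4424)
link 3: phi[3] = -55 + 160 + 95 + -5 = 195 deg
  cos(195 deg) = -0.9659, sin(195 deg) = -0.2588
  joint[4] = (-4.3626, -8.4424) + 11 * (-0.9659, -0.2588) = (-4.3626 + -10.6252, -8.4424 + -2.8470) = (-14.9877, -11.2894)
End effector: (-14.9877, -11.2894)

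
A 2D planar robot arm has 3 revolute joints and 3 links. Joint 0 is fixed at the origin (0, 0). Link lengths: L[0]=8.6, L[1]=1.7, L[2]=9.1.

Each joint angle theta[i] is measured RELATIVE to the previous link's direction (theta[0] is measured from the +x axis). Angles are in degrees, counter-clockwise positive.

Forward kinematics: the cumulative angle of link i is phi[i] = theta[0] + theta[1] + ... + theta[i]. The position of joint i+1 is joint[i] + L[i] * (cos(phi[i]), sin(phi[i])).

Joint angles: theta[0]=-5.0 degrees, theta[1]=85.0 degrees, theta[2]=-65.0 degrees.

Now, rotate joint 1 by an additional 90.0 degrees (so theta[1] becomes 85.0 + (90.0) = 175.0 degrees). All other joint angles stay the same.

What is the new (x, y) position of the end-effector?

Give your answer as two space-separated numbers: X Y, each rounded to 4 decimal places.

joint[0] = (0.0000, 0.0000)  (base)
link 0: phi[0] = -5 = -5 deg
  cos(-5 deg) = 0.9962, sin(-5 deg) = -0.0872
  joint[1] = (0.0000, 0.0000) + 8.6 * (0.9962, -0.0872) = (0.0000 + 8.5673, 0.0000 + -0.7495) = (8.5673, -0.7495)
link 1: phi[1] = -5 + 175 = 170 deg
  cos(170 deg) = -0.9848, sin(170 deg) = 0.1736
  joint[2] = (8.5673, -0.7495) + 1.7 * (-0.9848, 0.1736) = (8.5673 + -1.6742, -0.7495 + 0.2952) = (6.8931, -0.4543)
link 2: phi[2] = -5 + 175 + -65 = 105 deg
  cos(105 deg) = -0.2588, sin(105 deg) = 0.9659
  joint[3] = (6.8931, -0.4543) + 9.1 * (-0.2588, 0.9659) = (6.8931 + -2.3553, -0.4543 + 8.7899) = (4.5378, 8.3356)
End effector: (4.5378, 8.3356)

Answer: 4.5378 8.3356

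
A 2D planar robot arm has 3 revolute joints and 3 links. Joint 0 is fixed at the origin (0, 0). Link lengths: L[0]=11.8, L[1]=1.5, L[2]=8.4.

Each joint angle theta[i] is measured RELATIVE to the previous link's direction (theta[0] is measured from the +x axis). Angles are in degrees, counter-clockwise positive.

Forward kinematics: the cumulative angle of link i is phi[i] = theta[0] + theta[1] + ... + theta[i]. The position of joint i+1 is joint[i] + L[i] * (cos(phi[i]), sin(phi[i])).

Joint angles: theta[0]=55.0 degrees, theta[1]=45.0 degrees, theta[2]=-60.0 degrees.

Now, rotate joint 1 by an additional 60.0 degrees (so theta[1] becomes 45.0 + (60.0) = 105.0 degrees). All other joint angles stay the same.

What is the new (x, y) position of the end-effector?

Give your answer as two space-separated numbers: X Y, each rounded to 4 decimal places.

Answer: 3.9000 18.4514

Derivation:
joint[0] = (0.0000, 0.0000)  (base)
link 0: phi[0] = 55 = 55 deg
  cos(55 deg) = 0.5736, sin(55 deg) = 0.8192
  joint[1] = (0.0000, 0.0000) + 11.8 * (0.5736, 0.8192) = (0.0000 + 6.7682, 0.0000 + 9.6660) = (6.7682, 9.6660)
link 1: phi[1] = 55 + 105 = 160 deg
  cos(160 deg) = -0.9397, sin(160 deg) = 0.3420
  joint[2] = (6.7682, 9.6660) + 1.5 * (-0.9397, 0.3420) = (6.7682 + -1.4095, 9.6660 + 0.5130) = (5.3587, 10.1790)
link 2: phi[2] = 55 + 105 + -60 = 100 deg
  cos(100 deg) = -0.1736, sin(100 deg) = 0.9848
  joint[3] = (5.3587, 10.1790) + 8.4 * (-0.1736, 0.9848) = (5.3587 + -1.4586, 10.1790 + 8.2724) = (3.9000, 18.4514)
End effector: (3.9000, 18.4514)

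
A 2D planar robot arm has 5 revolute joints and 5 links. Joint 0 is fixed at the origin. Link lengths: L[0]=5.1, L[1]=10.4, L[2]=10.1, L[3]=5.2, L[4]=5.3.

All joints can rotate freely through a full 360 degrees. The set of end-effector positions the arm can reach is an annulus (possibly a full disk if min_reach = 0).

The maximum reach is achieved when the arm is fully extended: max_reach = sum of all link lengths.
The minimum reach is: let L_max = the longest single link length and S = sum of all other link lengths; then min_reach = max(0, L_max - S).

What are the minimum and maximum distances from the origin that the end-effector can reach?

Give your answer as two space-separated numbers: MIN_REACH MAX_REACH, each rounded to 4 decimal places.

Link lengths: [5.1, 10.4, 10.1, 5.2, 5.3]
max_reach = 5.1 + 10.4 + 10.1 + 5.2 + 5.3 = 36.1
L_max = max([5.1, 10.4, 10.1, 5.2, 5.3]) = 10.4
S (sum of others) = 36.1 - 10.4 = 25.7
min_reach = max(0, 10.4 - 25.7) = max(0, -15.3) = 0

Answer: 0.0000 36.1000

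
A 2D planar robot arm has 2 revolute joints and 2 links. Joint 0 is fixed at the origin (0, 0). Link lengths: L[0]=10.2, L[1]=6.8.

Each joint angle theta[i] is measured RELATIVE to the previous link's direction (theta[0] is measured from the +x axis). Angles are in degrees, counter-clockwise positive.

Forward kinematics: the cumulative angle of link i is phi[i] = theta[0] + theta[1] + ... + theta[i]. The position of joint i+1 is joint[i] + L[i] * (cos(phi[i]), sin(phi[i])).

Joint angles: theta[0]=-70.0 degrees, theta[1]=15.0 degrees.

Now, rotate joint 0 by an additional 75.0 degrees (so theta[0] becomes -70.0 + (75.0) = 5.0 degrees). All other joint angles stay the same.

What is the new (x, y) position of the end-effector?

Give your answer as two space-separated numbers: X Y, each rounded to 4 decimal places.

joint[0] = (0.0000, 0.0000)  (base)
link 0: phi[0] = 5 = 5 deg
  cos(5 deg) = 0.9962, sin(5 deg) = 0.0872
  joint[1] = (0.0000, 0.0000) + 10.2 * (0.9962, 0.0872) = (0.0000 + 10.1612, 0.0000 + 0.8890) = (10.1612, 0.8890)
link 1: phi[1] = 5 + 15 = 20 deg
  cos(20 deg) = 0.9397, sin(20 deg) = 0.3420
  joint[2] = (10.1612, 0.8890) + 6.8 * (0.9397, 0.3420) = (10.1612 + 6.3899, 0.8890 + 2.3257) = (16.5511, 3.2147)
End effector: (16.5511, 3.2147)

Answer: 16.5511 3.2147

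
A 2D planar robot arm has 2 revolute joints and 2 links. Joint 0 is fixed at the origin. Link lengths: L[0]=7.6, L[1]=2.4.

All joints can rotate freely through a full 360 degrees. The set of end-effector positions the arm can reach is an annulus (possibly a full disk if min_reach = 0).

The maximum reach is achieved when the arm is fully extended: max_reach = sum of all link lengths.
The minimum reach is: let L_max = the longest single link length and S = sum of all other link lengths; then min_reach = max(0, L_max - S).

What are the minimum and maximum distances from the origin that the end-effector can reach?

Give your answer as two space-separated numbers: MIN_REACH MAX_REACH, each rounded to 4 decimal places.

Answer: 5.2000 10.0000

Derivation:
Link lengths: [7.6, 2.4]
max_reach = 7.6 + 2.4 = 10
L_max = max([7.6, 2.4]) = 7.6
S (sum of others) = 10 - 7.6 = 2.4
min_reach = max(0, 7.6 - 2.4) = max(0, 5.2) = 5.2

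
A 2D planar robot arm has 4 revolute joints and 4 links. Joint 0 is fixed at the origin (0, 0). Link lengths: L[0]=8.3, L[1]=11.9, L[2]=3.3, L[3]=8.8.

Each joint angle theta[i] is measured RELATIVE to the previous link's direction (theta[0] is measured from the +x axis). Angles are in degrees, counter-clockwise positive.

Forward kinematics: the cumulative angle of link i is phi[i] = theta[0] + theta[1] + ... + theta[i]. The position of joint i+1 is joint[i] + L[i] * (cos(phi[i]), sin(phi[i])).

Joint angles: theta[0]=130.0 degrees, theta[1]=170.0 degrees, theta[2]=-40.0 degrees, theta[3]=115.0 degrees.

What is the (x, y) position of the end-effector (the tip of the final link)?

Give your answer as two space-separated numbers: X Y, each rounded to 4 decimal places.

joint[0] = (0.0000, 0.0000)  (base)
link 0: phi[0] = 130 = 130 deg
  cos(130 deg) = -0.6428, sin(130 deg) = 0.7660
  joint[1] = (0.0000, 0.0000) + 8.3 * (-0.6428, 0.7660) = (0.0000 + -5.3351, 0.0000 + 6.3582) = (-5.3351, 6.3582)
link 1: phi[1] = 130 + 170 = 300 deg
  cos(300 deg) = 0.5000, sin(300 deg) = -0.8660
  joint[2] = (-5.3351, 6.3582) + 11.9 * (0.5000, -0.8660) = (-5.3351 + 5.9500, 6.3582 + -10.3057) = (0.6149, -3.9475)
link 2: phi[2] = 130 + 170 + -40 = 260 deg
  cos(260 deg) = -0.1736, sin(260 deg) = -0.9848
  joint[3] = (0.6149, -3.9475) + 3.3 * (-0.1736, -0.9848) = (0.6149 + -0.5730, -3.9475 + -3.2499) = (0.0418, -7.1974)
link 3: phi[3] = 130 + 170 + -40 + 115 = 375 deg
  cos(375 deg) = 0.9659, sin(375 deg) = 0.2588
  joint[4] = (0.0418, -7.1974) + 8.8 * (0.9659, 0.2588) = (0.0418 + 8.5001, -7.1974 + 2.2776) = (8.5420, -4.9198)
End effector: (8.5420, -4.9198)

Answer: 8.5420 -4.9198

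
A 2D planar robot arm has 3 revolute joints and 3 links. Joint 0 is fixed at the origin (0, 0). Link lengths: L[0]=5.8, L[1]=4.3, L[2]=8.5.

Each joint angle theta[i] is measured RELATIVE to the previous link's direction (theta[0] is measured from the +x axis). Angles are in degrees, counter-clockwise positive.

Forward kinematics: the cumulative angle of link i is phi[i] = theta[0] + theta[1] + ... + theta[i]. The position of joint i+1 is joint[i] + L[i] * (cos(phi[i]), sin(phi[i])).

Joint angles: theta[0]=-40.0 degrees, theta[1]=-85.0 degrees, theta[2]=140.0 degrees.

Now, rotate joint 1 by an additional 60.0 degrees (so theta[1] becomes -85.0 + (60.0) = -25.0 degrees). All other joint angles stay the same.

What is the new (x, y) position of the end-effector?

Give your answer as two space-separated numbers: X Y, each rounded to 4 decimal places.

Answer: 8.4603 0.5851

Derivation:
joint[0] = (0.0000, 0.0000)  (base)
link 0: phi[0] = -40 = -40 deg
  cos(-40 deg) = 0.7660, sin(-40 deg) = -0.6428
  joint[1] = (0.0000, 0.0000) + 5.8 * (0.7660, -0.6428) = (0.0000 + 4.4431, 0.0000 + -3.7282) = (4.4431, -3.7282)
link 1: phi[1] = -40 + -25 = -65 deg
  cos(-65 deg) = 0.4226, sin(-65 deg) = -0.9063
  joint[2] = (4.4431, -3.7282) + 4.3 * (0.4226, -0.9063) = (4.4431 + 1.8173, -3.7282 + -3.8971) = (6.2603, -7.6253)
link 2: phi[2] = -40 + -25 + 140 = 75 deg
  cos(75 deg) = 0.2588, sin(75 deg) = 0.9659
  joint[3] = (6.2603, -7.6253) + 8.5 * (0.2588, 0.9659) = (6.2603 + 2.2000, -7.6253 + 8.2104) = (8.4603, 0.5851)
End effector: (8.4603, 0.5851)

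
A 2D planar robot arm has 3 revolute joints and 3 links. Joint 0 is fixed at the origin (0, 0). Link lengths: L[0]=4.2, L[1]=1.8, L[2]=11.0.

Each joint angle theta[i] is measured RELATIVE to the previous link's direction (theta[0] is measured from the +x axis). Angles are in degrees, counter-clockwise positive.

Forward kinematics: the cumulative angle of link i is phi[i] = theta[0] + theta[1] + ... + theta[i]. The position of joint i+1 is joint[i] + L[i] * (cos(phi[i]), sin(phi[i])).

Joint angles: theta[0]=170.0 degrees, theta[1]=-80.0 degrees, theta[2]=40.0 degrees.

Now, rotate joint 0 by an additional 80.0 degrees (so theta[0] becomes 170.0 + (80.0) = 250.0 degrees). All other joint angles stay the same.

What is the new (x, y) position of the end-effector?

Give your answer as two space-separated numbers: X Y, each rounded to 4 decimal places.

joint[0] = (0.0000, 0.0000)  (base)
link 0: phi[0] = 250 = 250 deg
  cos(250 deg) = -0.3420, sin(250 deg) = -0.9397
  joint[1] = (0.0000, 0.0000) + 4.2 * (-0.3420, -0.9397) = (0.0000 + -1.4365, 0.0000 + -3.9467) = (-1.4365, -3.9467)
link 1: phi[1] = 250 + -80 = 170 deg
  cos(170 deg) = -0.9848, sin(170 deg) = 0.1736
  joint[2] = (-1.4365, -3.9467) + 1.8 * (-0.9848, 0.1736) = (-1.4365 + -1.7727, -3.9467 + 0.3126) = (-3.2091, -3.6341)
link 2: phi[2] = 250 + -80 + 40 = 210 deg
  cos(210 deg) = -0.8660, sin(210 deg) = -0.5000
  joint[3] = (-3.2091, -3.6341) + 11 * (-0.8660, -0.5000) = (-3.2091 + -9.5263, -3.6341 + -5.5000) = (-12.7354, -9.1341)
End effector: (-12.7354, -9.1341)

Answer: -12.7354 -9.1341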